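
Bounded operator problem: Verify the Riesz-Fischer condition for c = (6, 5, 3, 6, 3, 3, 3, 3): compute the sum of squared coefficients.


sum |c_n|^2 = 6^2 + 5^2 + 3^2 + 6^2 + 3^2 + 3^2 + 3^2 + 3^2
= 36 + 25 + 9 + 36 + 9 + 9 + 9 + 9
= 142

142


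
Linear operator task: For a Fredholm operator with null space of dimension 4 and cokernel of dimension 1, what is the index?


The Fredholm index is defined as ind(T) = dim(ker T) - dim(coker T)
= 4 - 1
= 3

3


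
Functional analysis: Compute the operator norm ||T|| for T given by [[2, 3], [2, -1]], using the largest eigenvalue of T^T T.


A^T A = [[8, 4], [4, 10]]
trace(A^T A) = 18, det(A^T A) = 64
discriminant = 18^2 - 4*64 = 68
Largest eigenvalue of A^T A = (trace + sqrt(disc))/2 = 13.1231
||T|| = sqrt(13.1231) = 3.6226

3.6226


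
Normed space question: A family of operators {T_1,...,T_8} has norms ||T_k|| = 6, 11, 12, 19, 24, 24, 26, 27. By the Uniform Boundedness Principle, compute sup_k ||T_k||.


By the Uniform Boundedness Principle, the supremum of norms is finite.
sup_k ||T_k|| = max(6, 11, 12, 19, 24, 24, 26, 27) = 27

27


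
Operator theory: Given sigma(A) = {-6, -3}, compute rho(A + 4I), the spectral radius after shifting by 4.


Spectrum of A + 4I = {-2, 1}
Spectral radius = max |lambda| over the shifted spectrum
= max(2, 1) = 2

2


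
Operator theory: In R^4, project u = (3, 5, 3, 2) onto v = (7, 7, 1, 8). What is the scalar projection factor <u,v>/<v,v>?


Computing <u,v> = 3*7 + 5*7 + 3*1 + 2*8 = 75
Computing <v,v> = 7^2 + 7^2 + 1^2 + 8^2 = 163
Projection coefficient = 75/163 = 0.4601

0.4601


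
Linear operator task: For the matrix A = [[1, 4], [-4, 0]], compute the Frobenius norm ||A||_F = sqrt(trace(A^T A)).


||A||_F^2 = sum a_ij^2
= 1^2 + 4^2 + (-4)^2 + 0^2
= 1 + 16 + 16 + 0 = 33
||A||_F = sqrt(33) = 5.7446

5.7446


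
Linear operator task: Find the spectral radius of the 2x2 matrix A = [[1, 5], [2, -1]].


For a 2x2 matrix, eigenvalues satisfy lambda^2 - (trace)*lambda + det = 0
trace = 1 + -1 = 0
det = 1*-1 - 5*2 = -11
discriminant = 0^2 - 4*(-11) = 44
spectral radius = max |eigenvalue| = 3.3166

3.3166


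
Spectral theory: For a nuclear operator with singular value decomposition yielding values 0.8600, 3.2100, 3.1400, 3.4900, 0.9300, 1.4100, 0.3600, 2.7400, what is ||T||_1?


The nuclear norm is the sum of all singular values.
||T||_1 = 0.8600 + 3.2100 + 3.1400 + 3.4900 + 0.9300 + 1.4100 + 0.3600 + 2.7400
= 16.1400

16.1400


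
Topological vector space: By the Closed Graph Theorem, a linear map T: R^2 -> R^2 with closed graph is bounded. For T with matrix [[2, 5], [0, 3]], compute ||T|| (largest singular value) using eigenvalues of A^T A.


A^T A = [[4, 10], [10, 34]]
trace(A^T A) = 38, det(A^T A) = 36
discriminant = 38^2 - 4*36 = 1300
Largest eigenvalue of A^T A = (trace + sqrt(disc))/2 = 37.0278
||T|| = sqrt(37.0278) = 6.0850

6.0850


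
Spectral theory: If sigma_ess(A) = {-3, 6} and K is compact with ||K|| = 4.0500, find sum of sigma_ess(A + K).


By Weyl's theorem, the essential spectrum is invariant under compact perturbations.
sigma_ess(A + K) = sigma_ess(A) = {-3, 6}
Sum = -3 + 6 = 3

3


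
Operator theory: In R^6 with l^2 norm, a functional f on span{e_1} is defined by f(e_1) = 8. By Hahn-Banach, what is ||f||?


The norm of f is given by ||f|| = sup_{||x||=1} |f(x)|.
On span{e_1}, ||e_1|| = 1, so ||f|| = |f(e_1)| / ||e_1||
= |8| / 1 = 8.0000

8.0000


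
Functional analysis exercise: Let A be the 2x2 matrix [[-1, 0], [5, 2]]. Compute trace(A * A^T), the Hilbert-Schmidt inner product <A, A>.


trace(A * A^T) = sum of squares of all entries
= (-1)^2 + 0^2 + 5^2 + 2^2
= 1 + 0 + 25 + 4
= 30

30


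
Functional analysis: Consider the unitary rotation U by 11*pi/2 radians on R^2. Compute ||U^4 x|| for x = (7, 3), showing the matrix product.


U is a rotation by theta = 11*pi/2
U^4 = rotation by 4*theta = 44*pi/2 = 0*pi/2 (mod 2*pi)
cos(0*pi/2) = 1.0000, sin(0*pi/2) = 0.0000
U^4 x = (1.0000 * 7 - 0.0000 * 3, 0.0000 * 7 + 1.0000 * 3)
= (7.0000, 3.0000)
||U^4 x|| = sqrt(7.0000^2 + 3.0000^2) = sqrt(58.0000) = 7.6158

7.6158


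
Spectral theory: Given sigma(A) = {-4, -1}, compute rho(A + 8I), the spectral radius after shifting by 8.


Spectrum of A + 8I = {4, 7}
Spectral radius = max |lambda| over the shifted spectrum
= max(4, 7) = 7

7


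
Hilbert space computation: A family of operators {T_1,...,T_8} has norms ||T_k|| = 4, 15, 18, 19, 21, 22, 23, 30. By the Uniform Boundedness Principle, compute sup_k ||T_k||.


By the Uniform Boundedness Principle, the supremum of norms is finite.
sup_k ||T_k|| = max(4, 15, 18, 19, 21, 22, 23, 30) = 30

30


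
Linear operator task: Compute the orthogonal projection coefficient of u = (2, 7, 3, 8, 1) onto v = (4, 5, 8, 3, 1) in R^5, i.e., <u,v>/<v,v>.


Computing <u,v> = 2*4 + 7*5 + 3*8 + 8*3 + 1*1 = 92
Computing <v,v> = 4^2 + 5^2 + 8^2 + 3^2 + 1^2 = 115
Projection coefficient = 92/115 = 0.8000

0.8000


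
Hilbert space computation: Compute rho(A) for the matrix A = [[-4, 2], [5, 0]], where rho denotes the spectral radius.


For a 2x2 matrix, eigenvalues satisfy lambda^2 - (trace)*lambda + det = 0
trace = -4 + 0 = -4
det = -4*0 - 2*5 = -10
discriminant = (-4)^2 - 4*(-10) = 56
spectral radius = max |eigenvalue| = 5.7417

5.7417


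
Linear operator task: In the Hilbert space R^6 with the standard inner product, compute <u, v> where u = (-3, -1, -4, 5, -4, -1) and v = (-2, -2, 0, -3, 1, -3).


Computing the standard inner product <u, v> = sum u_i * v_i
= -3*-2 + -1*-2 + -4*0 + 5*-3 + -4*1 + -1*-3
= 6 + 2 + 0 + -15 + -4 + 3
= -8

-8


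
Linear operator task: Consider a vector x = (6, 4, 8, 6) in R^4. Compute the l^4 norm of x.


The l^4 norm = (sum |x_i|^4)^(1/4)
Sum of 4th powers = 1296 + 256 + 4096 + 1296 = 6944
||x||_4 = (6944)^(1/4) = 9.1286

9.1286


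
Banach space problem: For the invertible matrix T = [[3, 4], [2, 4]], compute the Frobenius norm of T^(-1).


det(T) = 3*4 - 4*2 = 4
T^(-1) = (1/4) * [[4, -4], [-2, 3]] = [[1.0000, -1.0000], [-0.5000, 0.7500]]
||T^(-1)||_F^2 = 1.0000^2 + (-1.0000)^2 + (-0.5000)^2 + 0.7500^2 = 2.8125
||T^(-1)||_F = sqrt(2.8125) = 1.6771

1.6771


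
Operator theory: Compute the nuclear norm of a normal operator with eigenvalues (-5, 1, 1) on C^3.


For a normal operator, singular values equal |eigenvalues|.
Trace norm = sum |lambda_i| = 5 + 1 + 1
= 7

7


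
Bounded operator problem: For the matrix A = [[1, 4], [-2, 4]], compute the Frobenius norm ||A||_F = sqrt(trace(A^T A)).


||A||_F^2 = sum a_ij^2
= 1^2 + 4^2 + (-2)^2 + 4^2
= 1 + 16 + 4 + 16 = 37
||A||_F = sqrt(37) = 6.0828

6.0828


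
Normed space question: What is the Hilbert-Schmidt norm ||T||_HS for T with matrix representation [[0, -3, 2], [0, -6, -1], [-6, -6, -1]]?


The Hilbert-Schmidt norm is sqrt(sum of squares of all entries).
Sum of squares = 0^2 + (-3)^2 + 2^2 + 0^2 + (-6)^2 + (-1)^2 + (-6)^2 + (-6)^2 + (-1)^2
= 0 + 9 + 4 + 0 + 36 + 1 + 36 + 36 + 1 = 123
||T||_HS = sqrt(123) = 11.0905

11.0905


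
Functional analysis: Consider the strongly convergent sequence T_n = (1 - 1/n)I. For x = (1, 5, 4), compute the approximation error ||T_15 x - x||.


T_15 x - x = (1 - 1/15)x - x = -x/15
||x|| = sqrt(42) = 6.4807
||T_15 x - x|| = ||x||/15 = 6.4807/15 = 0.4320

0.4320


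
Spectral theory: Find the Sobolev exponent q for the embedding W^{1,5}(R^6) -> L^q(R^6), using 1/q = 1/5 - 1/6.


Using the Sobolev embedding formula: 1/q = 1/p - k/n
1/q = 1/5 - 1/6 = 1/30
q = 1/(1/30) = 30

30.0000


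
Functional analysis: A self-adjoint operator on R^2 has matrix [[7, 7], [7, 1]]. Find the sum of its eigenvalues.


For a self-adjoint (symmetric) matrix, the eigenvalues are real.
The sum of eigenvalues equals the trace of the matrix.
trace = 7 + 1 = 8

8


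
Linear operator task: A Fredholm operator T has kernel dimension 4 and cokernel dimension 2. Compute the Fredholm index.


The Fredholm index is defined as ind(T) = dim(ker T) - dim(coker T)
= 4 - 2
= 2

2


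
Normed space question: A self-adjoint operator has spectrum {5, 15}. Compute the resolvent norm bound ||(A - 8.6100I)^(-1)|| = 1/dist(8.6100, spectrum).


dist(8.6100, {5, 15}) = min(|8.6100 - 5|, |8.6100 - 15|)
= min(3.6100, 6.3900) = 3.6100
Resolvent bound = 1/3.6100 = 0.2770

0.2770


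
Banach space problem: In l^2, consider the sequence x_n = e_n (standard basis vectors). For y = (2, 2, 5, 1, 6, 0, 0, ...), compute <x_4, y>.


x_4 = e_4 is the standard basis vector with 1 in position 4.
<x_4, y> = y_4 = 1
As n -> infinity, <x_n, y> -> 0, confirming weak convergence of (x_n) to 0.

1


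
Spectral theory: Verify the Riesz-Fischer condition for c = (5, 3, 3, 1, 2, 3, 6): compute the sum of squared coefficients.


sum |c_n|^2 = 5^2 + 3^2 + 3^2 + 1^2 + 2^2 + 3^2 + 6^2
= 25 + 9 + 9 + 1 + 4 + 9 + 36
= 93

93


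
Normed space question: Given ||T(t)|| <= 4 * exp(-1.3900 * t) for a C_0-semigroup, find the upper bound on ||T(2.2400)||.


||T(2.2400)|| <= 4 * exp(-1.3900 * 2.2400)
= 4 * exp(-3.1136)
= 4 * 0.0444
= 0.1778

0.1778


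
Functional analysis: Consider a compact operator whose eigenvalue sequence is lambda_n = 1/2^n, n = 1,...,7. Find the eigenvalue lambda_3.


The eigenvalue formula gives lambda_3 = 1/2^3
= 1/8
= 0.1250

0.1250


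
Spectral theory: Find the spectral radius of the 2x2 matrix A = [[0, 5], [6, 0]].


For a 2x2 matrix, eigenvalues satisfy lambda^2 - (trace)*lambda + det = 0
trace = 0 + 0 = 0
det = 0*0 - 5*6 = -30
discriminant = 0^2 - 4*(-30) = 120
spectral radius = max |eigenvalue| = 5.4772

5.4772


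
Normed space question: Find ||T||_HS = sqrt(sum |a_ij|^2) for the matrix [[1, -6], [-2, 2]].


The Hilbert-Schmidt norm is sqrt(sum of squares of all entries).
Sum of squares = 1^2 + (-6)^2 + (-2)^2 + 2^2
= 1 + 36 + 4 + 4 = 45
||T||_HS = sqrt(45) = 6.7082

6.7082


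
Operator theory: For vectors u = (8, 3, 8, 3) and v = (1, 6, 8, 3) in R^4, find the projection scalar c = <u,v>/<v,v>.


Computing <u,v> = 8*1 + 3*6 + 8*8 + 3*3 = 99
Computing <v,v> = 1^2 + 6^2 + 8^2 + 3^2 = 110
Projection coefficient = 99/110 = 0.9000

0.9000


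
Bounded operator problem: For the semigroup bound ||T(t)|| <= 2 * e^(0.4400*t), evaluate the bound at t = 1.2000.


||T(1.2000)|| <= 2 * exp(0.4400 * 1.2000)
= 2 * exp(0.5280)
= 2 * 1.6955
= 3.3911

3.3911


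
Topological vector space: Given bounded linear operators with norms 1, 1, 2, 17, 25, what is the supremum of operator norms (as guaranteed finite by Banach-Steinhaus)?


By the Uniform Boundedness Principle, the supremum of norms is finite.
sup_k ||T_k|| = max(1, 1, 2, 17, 25) = 25

25


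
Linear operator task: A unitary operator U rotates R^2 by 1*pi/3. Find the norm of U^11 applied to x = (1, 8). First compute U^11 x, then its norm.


U is a rotation by theta = 1*pi/3
U^11 = rotation by 11*theta = 11*pi/3 = 5*pi/3 (mod 2*pi)
cos(5*pi/3) = 0.5000, sin(5*pi/3) = -0.8660
U^11 x = (0.5000 * 1 - -0.8660 * 8, -0.8660 * 1 + 0.5000 * 8)
= (7.4282, 3.1340)
||U^11 x|| = sqrt(7.4282^2 + 3.1340^2) = sqrt(65.0000) = 8.0623

8.0623


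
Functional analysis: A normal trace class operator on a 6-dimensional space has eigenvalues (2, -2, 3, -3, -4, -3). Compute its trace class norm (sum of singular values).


For a normal operator, singular values equal |eigenvalues|.
Trace norm = sum |lambda_i| = 2 + 2 + 3 + 3 + 4 + 3
= 17

17


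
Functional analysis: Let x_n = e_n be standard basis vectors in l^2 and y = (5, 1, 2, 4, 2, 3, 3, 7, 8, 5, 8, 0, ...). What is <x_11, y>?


x_11 = e_11 is the standard basis vector with 1 in position 11.
<x_11, y> = y_11 = 8
As n -> infinity, <x_n, y> -> 0, confirming weak convergence of (x_n) to 0.

8


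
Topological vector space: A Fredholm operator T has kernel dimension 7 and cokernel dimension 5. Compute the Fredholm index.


The Fredholm index is defined as ind(T) = dim(ker T) - dim(coker T)
= 7 - 5
= 2

2


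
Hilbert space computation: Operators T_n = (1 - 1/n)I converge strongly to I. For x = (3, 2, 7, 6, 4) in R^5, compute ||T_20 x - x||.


T_20 x - x = (1 - 1/20)x - x = -x/20
||x|| = sqrt(114) = 10.6771
||T_20 x - x|| = ||x||/20 = 10.6771/20 = 0.5339

0.5339


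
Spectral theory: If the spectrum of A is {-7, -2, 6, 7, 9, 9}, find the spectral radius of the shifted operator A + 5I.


Spectrum of A + 5I = {-2, 3, 11, 12, 14, 14}
Spectral radius = max |lambda| over the shifted spectrum
= max(2, 3, 11, 12, 14, 14) = 14

14


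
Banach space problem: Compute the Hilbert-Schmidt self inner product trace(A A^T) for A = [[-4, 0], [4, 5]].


trace(A * A^T) = sum of squares of all entries
= (-4)^2 + 0^2 + 4^2 + 5^2
= 16 + 0 + 16 + 25
= 57

57


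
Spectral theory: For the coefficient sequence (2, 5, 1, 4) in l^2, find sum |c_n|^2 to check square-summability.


sum |c_n|^2 = 2^2 + 5^2 + 1^2 + 4^2
= 4 + 25 + 1 + 16
= 46

46


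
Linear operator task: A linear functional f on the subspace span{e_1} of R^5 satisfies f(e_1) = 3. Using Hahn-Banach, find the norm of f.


The norm of f is given by ||f|| = sup_{||x||=1} |f(x)|.
On span{e_1}, ||e_1|| = 1, so ||f|| = |f(e_1)| / ||e_1||
= |3| / 1 = 3.0000

3.0000


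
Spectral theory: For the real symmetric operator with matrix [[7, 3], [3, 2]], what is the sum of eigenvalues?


For a self-adjoint (symmetric) matrix, the eigenvalues are real.
The sum of eigenvalues equals the trace of the matrix.
trace = 7 + 2 = 9

9


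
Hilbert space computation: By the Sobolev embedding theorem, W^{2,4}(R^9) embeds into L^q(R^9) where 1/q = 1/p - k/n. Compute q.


Using the Sobolev embedding formula: 1/q = 1/p - k/n
1/q = 1/4 - 2/9 = 1/36
q = 1/(1/36) = 36

36.0000


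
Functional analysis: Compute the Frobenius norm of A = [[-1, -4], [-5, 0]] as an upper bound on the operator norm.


||A||_F^2 = sum a_ij^2
= (-1)^2 + (-4)^2 + (-5)^2 + 0^2
= 1 + 16 + 25 + 0 = 42
||A||_F = sqrt(42) = 6.4807

6.4807


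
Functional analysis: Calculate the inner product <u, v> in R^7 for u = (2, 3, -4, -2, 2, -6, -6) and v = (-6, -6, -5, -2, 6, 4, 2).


Computing the standard inner product <u, v> = sum u_i * v_i
= 2*-6 + 3*-6 + -4*-5 + -2*-2 + 2*6 + -6*4 + -6*2
= -12 + -18 + 20 + 4 + 12 + -24 + -12
= -30

-30


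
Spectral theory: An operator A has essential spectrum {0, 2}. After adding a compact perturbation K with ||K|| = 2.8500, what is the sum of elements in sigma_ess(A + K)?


By Weyl's theorem, the essential spectrum is invariant under compact perturbations.
sigma_ess(A + K) = sigma_ess(A) = {0, 2}
Sum = 0 + 2 = 2

2


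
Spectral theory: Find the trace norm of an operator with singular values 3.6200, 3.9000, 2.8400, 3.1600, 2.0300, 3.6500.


The nuclear norm is the sum of all singular values.
||T||_1 = 3.6200 + 3.9000 + 2.8400 + 3.1600 + 2.0300 + 3.6500
= 19.2000

19.2000


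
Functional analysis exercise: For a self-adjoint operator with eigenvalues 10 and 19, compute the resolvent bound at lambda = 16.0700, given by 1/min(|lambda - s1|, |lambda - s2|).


dist(16.0700, {10, 19}) = min(|16.0700 - 10|, |16.0700 - 19|)
= min(6.0700, 2.9300) = 2.9300
Resolvent bound = 1/2.9300 = 0.3413

0.3413


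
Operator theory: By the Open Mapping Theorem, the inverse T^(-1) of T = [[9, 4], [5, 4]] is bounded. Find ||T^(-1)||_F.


det(T) = 9*4 - 4*5 = 16
T^(-1) = (1/16) * [[4, -4], [-5, 9]] = [[0.2500, -0.2500], [-0.3125, 0.5625]]
||T^(-1)||_F^2 = 0.2500^2 + (-0.2500)^2 + (-0.3125)^2 + 0.5625^2 = 0.5391
||T^(-1)||_F = sqrt(0.5391) = 0.7342

0.7342


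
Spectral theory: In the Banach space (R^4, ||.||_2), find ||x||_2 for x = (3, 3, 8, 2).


The l^2 norm = (sum |x_i|^2)^(1/2)
Sum of 2th powers = 9 + 9 + 64 + 4 = 86
||x||_2 = (86)^(1/2) = 9.2736

9.2736


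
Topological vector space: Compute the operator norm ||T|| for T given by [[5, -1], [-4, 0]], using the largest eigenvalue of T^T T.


A^T A = [[41, -5], [-5, 1]]
trace(A^T A) = 42, det(A^T A) = 16
discriminant = 42^2 - 4*16 = 1700
Largest eigenvalue of A^T A = (trace + sqrt(disc))/2 = 41.6155
||T|| = sqrt(41.6155) = 6.4510

6.4510


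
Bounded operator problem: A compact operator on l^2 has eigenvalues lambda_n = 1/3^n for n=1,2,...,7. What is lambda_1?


The eigenvalue formula gives lambda_1 = 1/3^1
= 1/3
= 0.3333

0.3333


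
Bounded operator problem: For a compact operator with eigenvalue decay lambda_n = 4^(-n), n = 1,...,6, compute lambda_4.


The eigenvalue formula gives lambda_4 = 1/4^4
= 1/256
= 0.0039

0.0039


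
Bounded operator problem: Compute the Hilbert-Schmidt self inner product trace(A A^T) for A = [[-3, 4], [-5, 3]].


trace(A * A^T) = sum of squares of all entries
= (-3)^2 + 4^2 + (-5)^2 + 3^2
= 9 + 16 + 25 + 9
= 59

59


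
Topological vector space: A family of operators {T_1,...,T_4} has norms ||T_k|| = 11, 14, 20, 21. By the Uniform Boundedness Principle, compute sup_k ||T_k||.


By the Uniform Boundedness Principle, the supremum of norms is finite.
sup_k ||T_k|| = max(11, 14, 20, 21) = 21

21


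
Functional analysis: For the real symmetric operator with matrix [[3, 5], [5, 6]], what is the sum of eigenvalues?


For a self-adjoint (symmetric) matrix, the eigenvalues are real.
The sum of eigenvalues equals the trace of the matrix.
trace = 3 + 6 = 9

9


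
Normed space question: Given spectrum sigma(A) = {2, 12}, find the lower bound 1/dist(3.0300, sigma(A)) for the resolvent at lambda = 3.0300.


dist(3.0300, {2, 12}) = min(|3.0300 - 2|, |3.0300 - 12|)
= min(1.0300, 8.9700) = 1.0300
Resolvent bound = 1/1.0300 = 0.9709

0.9709


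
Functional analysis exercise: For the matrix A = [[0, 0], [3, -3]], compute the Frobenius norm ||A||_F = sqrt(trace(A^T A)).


||A||_F^2 = sum a_ij^2
= 0^2 + 0^2 + 3^2 + (-3)^2
= 0 + 0 + 9 + 9 = 18
||A||_F = sqrt(18) = 4.2426

4.2426


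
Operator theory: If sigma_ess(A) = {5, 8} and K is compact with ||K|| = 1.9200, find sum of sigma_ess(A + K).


By Weyl's theorem, the essential spectrum is invariant under compact perturbations.
sigma_ess(A + K) = sigma_ess(A) = {5, 8}
Sum = 5 + 8 = 13

13


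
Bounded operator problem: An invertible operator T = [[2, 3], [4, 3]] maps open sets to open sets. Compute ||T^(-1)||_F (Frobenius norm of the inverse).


det(T) = 2*3 - 3*4 = -6
T^(-1) = (1/-6) * [[3, -3], [-4, 2]] = [[-0.5000, 0.5000], [0.6667, -0.3333]]
||T^(-1)||_F^2 = (-0.5000)^2 + 0.5000^2 + 0.6667^2 + (-0.3333)^2 = 1.0556
||T^(-1)||_F = sqrt(1.0556) = 1.0274

1.0274


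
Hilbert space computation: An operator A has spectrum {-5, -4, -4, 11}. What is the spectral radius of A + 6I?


Spectrum of A + 6I = {1, 2, 2, 17}
Spectral radius = max |lambda| over the shifted spectrum
= max(1, 2, 2, 17) = 17

17


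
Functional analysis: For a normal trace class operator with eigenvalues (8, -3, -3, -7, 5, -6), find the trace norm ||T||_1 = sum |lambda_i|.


For a normal operator, singular values equal |eigenvalues|.
Trace norm = sum |lambda_i| = 8 + 3 + 3 + 7 + 5 + 6
= 32

32


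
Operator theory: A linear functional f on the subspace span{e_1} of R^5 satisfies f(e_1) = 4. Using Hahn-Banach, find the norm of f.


The norm of f is given by ||f|| = sup_{||x||=1} |f(x)|.
On span{e_1}, ||e_1|| = 1, so ||f|| = |f(e_1)| / ||e_1||
= |4| / 1 = 4.0000

4.0000


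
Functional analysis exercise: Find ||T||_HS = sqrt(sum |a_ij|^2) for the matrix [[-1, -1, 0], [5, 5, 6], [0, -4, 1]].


The Hilbert-Schmidt norm is sqrt(sum of squares of all entries).
Sum of squares = (-1)^2 + (-1)^2 + 0^2 + 5^2 + 5^2 + 6^2 + 0^2 + (-4)^2 + 1^2
= 1 + 1 + 0 + 25 + 25 + 36 + 0 + 16 + 1 = 105
||T||_HS = sqrt(105) = 10.2470

10.2470


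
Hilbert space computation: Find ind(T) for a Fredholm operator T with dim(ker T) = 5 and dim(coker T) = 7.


The Fredholm index is defined as ind(T) = dim(ker T) - dim(coker T)
= 5 - 7
= -2

-2


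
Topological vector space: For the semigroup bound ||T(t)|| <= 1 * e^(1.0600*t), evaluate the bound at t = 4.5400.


||T(4.5400)|| <= 1 * exp(1.0600 * 4.5400)
= 1 * exp(4.8124)
= 1 * 123.0265
= 123.0265

123.0265


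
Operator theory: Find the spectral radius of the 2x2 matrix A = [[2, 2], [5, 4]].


For a 2x2 matrix, eigenvalues satisfy lambda^2 - (trace)*lambda + det = 0
trace = 2 + 4 = 6
det = 2*4 - 2*5 = -2
discriminant = 6^2 - 4*(-2) = 44
spectral radius = max |eigenvalue| = 6.3166

6.3166


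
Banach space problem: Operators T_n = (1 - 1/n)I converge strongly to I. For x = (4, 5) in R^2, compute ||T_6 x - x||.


T_6 x - x = (1 - 1/6)x - x = -x/6
||x|| = sqrt(41) = 6.4031
||T_6 x - x|| = ||x||/6 = 6.4031/6 = 1.0672

1.0672


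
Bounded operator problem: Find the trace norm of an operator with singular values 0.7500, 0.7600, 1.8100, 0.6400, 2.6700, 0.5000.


The nuclear norm is the sum of all singular values.
||T||_1 = 0.7500 + 0.7600 + 1.8100 + 0.6400 + 2.6700 + 0.5000
= 7.1300

7.1300


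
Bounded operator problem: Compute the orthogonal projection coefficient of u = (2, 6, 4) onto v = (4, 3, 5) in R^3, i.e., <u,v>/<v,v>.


Computing <u,v> = 2*4 + 6*3 + 4*5 = 46
Computing <v,v> = 4^2 + 3^2 + 5^2 = 50
Projection coefficient = 46/50 = 0.9200

0.9200


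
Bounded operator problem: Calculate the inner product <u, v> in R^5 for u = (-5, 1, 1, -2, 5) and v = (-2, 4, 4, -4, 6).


Computing the standard inner product <u, v> = sum u_i * v_i
= -5*-2 + 1*4 + 1*4 + -2*-4 + 5*6
= 10 + 4 + 4 + 8 + 30
= 56

56


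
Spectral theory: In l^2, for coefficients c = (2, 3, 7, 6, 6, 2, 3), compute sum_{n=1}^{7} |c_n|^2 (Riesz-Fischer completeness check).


sum |c_n|^2 = 2^2 + 3^2 + 7^2 + 6^2 + 6^2 + 2^2 + 3^2
= 4 + 9 + 49 + 36 + 36 + 4 + 9
= 147

147


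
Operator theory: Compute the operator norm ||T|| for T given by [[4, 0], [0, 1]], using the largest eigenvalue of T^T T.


A^T A = [[16, 0], [0, 1]]
trace(A^T A) = 17, det(A^T A) = 16
discriminant = 17^2 - 4*16 = 225
Largest eigenvalue of A^T A = (trace + sqrt(disc))/2 = 16.0000
||T|| = sqrt(16.0000) = 4.0000

4.0000


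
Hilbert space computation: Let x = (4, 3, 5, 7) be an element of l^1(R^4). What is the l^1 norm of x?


The l^1 norm equals the sum of absolute values of all components.
||x||_1 = 4 + 3 + 5 + 7
= 19

19.0000


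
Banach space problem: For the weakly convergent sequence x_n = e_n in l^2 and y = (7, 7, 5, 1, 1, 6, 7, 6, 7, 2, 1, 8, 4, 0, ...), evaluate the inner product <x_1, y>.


x_1 = e_1 is the standard basis vector with 1 in position 1.
<x_1, y> = y_1 = 7
As n -> infinity, <x_n, y> -> 0, confirming weak convergence of (x_n) to 0.

7


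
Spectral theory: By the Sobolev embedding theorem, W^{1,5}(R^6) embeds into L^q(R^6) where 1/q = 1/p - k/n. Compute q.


Using the Sobolev embedding formula: 1/q = 1/p - k/n
1/q = 1/5 - 1/6 = 1/30
q = 1/(1/30) = 30

30.0000


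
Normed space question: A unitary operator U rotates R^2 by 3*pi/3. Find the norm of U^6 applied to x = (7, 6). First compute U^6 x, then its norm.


U is a rotation by theta = 3*pi/3
U^6 = rotation by 6*theta = 18*pi/3 = 0*pi/3 (mod 2*pi)
cos(0*pi/3) = 1.0000, sin(0*pi/3) = 0.0000
U^6 x = (1.0000 * 7 - 0.0000 * 6, 0.0000 * 7 + 1.0000 * 6)
= (7.0000, 6.0000)
||U^6 x|| = sqrt(7.0000^2 + 6.0000^2) = sqrt(85.0000) = 9.2195

9.2195


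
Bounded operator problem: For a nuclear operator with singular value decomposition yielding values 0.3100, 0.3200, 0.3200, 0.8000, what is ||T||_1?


The nuclear norm is the sum of all singular values.
||T||_1 = 0.3100 + 0.3200 + 0.3200 + 0.8000
= 1.7500

1.7500


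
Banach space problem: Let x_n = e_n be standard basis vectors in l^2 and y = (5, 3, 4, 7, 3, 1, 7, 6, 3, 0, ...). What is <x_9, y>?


x_9 = e_9 is the standard basis vector with 1 in position 9.
<x_9, y> = y_9 = 3
As n -> infinity, <x_n, y> -> 0, confirming weak convergence of (x_n) to 0.

3


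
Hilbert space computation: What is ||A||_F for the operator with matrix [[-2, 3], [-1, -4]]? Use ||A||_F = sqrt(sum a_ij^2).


||A||_F^2 = sum a_ij^2
= (-2)^2 + 3^2 + (-1)^2 + (-4)^2
= 4 + 9 + 1 + 16 = 30
||A||_F = sqrt(30) = 5.4772

5.4772


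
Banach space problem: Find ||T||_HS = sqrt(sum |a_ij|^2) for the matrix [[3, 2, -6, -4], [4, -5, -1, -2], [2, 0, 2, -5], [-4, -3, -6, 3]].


The Hilbert-Schmidt norm is sqrt(sum of squares of all entries).
Sum of squares = 3^2 + 2^2 + (-6)^2 + (-4)^2 + 4^2 + (-5)^2 + (-1)^2 + (-2)^2 + 2^2 + 0^2 + 2^2 + (-5)^2 + (-4)^2 + (-3)^2 + (-6)^2 + 3^2
= 9 + 4 + 36 + 16 + 16 + 25 + 1 + 4 + 4 + 0 + 4 + 25 + 16 + 9 + 36 + 9 = 214
||T||_HS = sqrt(214) = 14.6287

14.6287


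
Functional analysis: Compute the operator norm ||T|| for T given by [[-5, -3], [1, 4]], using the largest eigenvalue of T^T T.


A^T A = [[26, 19], [19, 25]]
trace(A^T A) = 51, det(A^T A) = 289
discriminant = 51^2 - 4*289 = 1445
Largest eigenvalue of A^T A = (trace + sqrt(disc))/2 = 44.5066
||T|| = sqrt(44.5066) = 6.6713

6.6713


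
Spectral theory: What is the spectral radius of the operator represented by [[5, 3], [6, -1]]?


For a 2x2 matrix, eigenvalues satisfy lambda^2 - (trace)*lambda + det = 0
trace = 5 + -1 = 4
det = 5*-1 - 3*6 = -23
discriminant = 4^2 - 4*(-23) = 108
spectral radius = max |eigenvalue| = 7.1962

7.1962


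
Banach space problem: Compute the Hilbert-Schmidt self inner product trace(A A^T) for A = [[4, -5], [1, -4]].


trace(A * A^T) = sum of squares of all entries
= 4^2 + (-5)^2 + 1^2 + (-4)^2
= 16 + 25 + 1 + 16
= 58

58


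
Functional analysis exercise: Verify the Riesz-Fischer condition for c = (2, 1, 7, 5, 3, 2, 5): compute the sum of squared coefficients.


sum |c_n|^2 = 2^2 + 1^2 + 7^2 + 5^2 + 3^2 + 2^2 + 5^2
= 4 + 1 + 49 + 25 + 9 + 4 + 25
= 117

117


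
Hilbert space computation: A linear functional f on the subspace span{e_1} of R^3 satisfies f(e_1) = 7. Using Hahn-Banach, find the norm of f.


The norm of f is given by ||f|| = sup_{||x||=1} |f(x)|.
On span{e_1}, ||e_1|| = 1, so ||f|| = |f(e_1)| / ||e_1||
= |7| / 1 = 7.0000

7.0000


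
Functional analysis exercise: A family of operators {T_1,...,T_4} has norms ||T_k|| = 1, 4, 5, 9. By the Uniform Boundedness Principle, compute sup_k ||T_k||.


By the Uniform Boundedness Principle, the supremum of norms is finite.
sup_k ||T_k|| = max(1, 4, 5, 9) = 9

9


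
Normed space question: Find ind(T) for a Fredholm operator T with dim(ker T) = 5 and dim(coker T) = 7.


The Fredholm index is defined as ind(T) = dim(ker T) - dim(coker T)
= 5 - 7
= -2

-2


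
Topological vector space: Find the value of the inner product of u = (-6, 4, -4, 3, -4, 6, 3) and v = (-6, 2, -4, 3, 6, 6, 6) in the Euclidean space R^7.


Computing the standard inner product <u, v> = sum u_i * v_i
= -6*-6 + 4*2 + -4*-4 + 3*3 + -4*6 + 6*6 + 3*6
= 36 + 8 + 16 + 9 + -24 + 36 + 18
= 99

99


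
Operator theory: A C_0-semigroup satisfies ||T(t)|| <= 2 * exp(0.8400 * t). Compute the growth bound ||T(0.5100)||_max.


||T(0.5100)|| <= 2 * exp(0.8400 * 0.5100)
= 2 * exp(0.4284)
= 2 * 1.5348
= 3.0696

3.0696


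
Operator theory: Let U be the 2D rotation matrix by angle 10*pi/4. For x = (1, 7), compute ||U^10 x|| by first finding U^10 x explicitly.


U is a rotation by theta = 10*pi/4
U^10 = rotation by 10*theta = 100*pi/4 = 4*pi/4 (mod 2*pi)
cos(4*pi/4) = -1.0000, sin(4*pi/4) = 0.0000
U^10 x = (-1.0000 * 1 - 0.0000 * 7, 0.0000 * 1 + -1.0000 * 7)
= (-1.0000, -7.0000)
||U^10 x|| = sqrt((-1.0000)^2 + (-7.0000)^2) = sqrt(50.0000) = 7.0711

7.0711


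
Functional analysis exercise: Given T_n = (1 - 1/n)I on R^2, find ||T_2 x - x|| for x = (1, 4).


T_2 x - x = (1 - 1/2)x - x = -x/2
||x|| = sqrt(17) = 4.1231
||T_2 x - x|| = ||x||/2 = 4.1231/2 = 2.0616

2.0616


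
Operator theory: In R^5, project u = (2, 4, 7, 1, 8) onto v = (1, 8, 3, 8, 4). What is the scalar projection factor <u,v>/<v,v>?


Computing <u,v> = 2*1 + 4*8 + 7*3 + 1*8 + 8*4 = 95
Computing <v,v> = 1^2 + 8^2 + 3^2 + 8^2 + 4^2 = 154
Projection coefficient = 95/154 = 0.6169

0.6169


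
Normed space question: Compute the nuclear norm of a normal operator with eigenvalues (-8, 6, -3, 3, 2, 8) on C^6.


For a normal operator, singular values equal |eigenvalues|.
Trace norm = sum |lambda_i| = 8 + 6 + 3 + 3 + 2 + 8
= 30

30


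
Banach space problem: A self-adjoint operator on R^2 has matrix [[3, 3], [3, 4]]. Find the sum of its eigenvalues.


For a self-adjoint (symmetric) matrix, the eigenvalues are real.
The sum of eigenvalues equals the trace of the matrix.
trace = 3 + 4 = 7

7


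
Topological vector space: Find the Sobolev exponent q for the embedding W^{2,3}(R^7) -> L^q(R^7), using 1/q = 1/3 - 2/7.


Using the Sobolev embedding formula: 1/q = 1/p - k/n
1/q = 1/3 - 2/7 = 1/21
q = 1/(1/21) = 21

21.0000


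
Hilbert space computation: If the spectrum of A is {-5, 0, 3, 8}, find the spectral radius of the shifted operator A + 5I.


Spectrum of A + 5I = {0, 5, 8, 13}
Spectral radius = max |lambda| over the shifted spectrum
= max(0, 5, 8, 13) = 13

13


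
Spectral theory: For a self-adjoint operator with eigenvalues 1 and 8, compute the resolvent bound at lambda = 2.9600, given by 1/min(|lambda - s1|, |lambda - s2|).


dist(2.9600, {1, 8}) = min(|2.9600 - 1|, |2.9600 - 8|)
= min(1.9600, 5.0400) = 1.9600
Resolvent bound = 1/1.9600 = 0.5102

0.5102


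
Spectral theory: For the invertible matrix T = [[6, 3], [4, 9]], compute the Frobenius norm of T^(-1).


det(T) = 6*9 - 3*4 = 42
T^(-1) = (1/42) * [[9, -3], [-4, 6]] = [[0.2143, -0.0714], [-0.0952, 0.1429]]
||T^(-1)||_F^2 = 0.2143^2 + (-0.0714)^2 + (-0.0952)^2 + 0.1429^2 = 0.0805
||T^(-1)||_F = sqrt(0.0805) = 0.2837

0.2837


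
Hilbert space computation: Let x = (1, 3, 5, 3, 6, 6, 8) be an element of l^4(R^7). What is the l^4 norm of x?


The l^4 norm = (sum |x_i|^4)^(1/4)
Sum of 4th powers = 1 + 81 + 625 + 81 + 1296 + 1296 + 4096 = 7476
||x||_4 = (7476)^(1/4) = 9.2986

9.2986


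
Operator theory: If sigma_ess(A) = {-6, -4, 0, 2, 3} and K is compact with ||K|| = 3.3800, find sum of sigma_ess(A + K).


By Weyl's theorem, the essential spectrum is invariant under compact perturbations.
sigma_ess(A + K) = sigma_ess(A) = {-6, -4, 0, 2, 3}
Sum = -6 + -4 + 0 + 2 + 3 = -5

-5


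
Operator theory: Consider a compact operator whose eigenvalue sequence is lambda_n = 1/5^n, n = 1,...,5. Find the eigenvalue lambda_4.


The eigenvalue formula gives lambda_4 = 1/5^4
= 1/625
= 0.0016

0.0016


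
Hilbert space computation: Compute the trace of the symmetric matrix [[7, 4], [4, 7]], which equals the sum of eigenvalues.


For a self-adjoint (symmetric) matrix, the eigenvalues are real.
The sum of eigenvalues equals the trace of the matrix.
trace = 7 + 7 = 14

14


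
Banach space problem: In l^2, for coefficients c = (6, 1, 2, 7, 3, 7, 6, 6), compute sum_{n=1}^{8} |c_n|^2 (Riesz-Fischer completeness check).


sum |c_n|^2 = 6^2 + 1^2 + 2^2 + 7^2 + 3^2 + 7^2 + 6^2 + 6^2
= 36 + 1 + 4 + 49 + 9 + 49 + 36 + 36
= 220

220


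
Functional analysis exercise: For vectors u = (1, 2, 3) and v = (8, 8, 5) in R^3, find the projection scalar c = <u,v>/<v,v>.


Computing <u,v> = 1*8 + 2*8 + 3*5 = 39
Computing <v,v> = 8^2 + 8^2 + 5^2 = 153
Projection coefficient = 39/153 = 0.2549

0.2549


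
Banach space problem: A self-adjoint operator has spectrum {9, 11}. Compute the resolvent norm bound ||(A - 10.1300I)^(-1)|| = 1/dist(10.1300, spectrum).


dist(10.1300, {9, 11}) = min(|10.1300 - 9|, |10.1300 - 11|)
= min(1.1300, 0.8700) = 0.8700
Resolvent bound = 1/0.8700 = 1.1494

1.1494


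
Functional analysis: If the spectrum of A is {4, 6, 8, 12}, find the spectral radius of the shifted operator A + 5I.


Spectrum of A + 5I = {9, 11, 13, 17}
Spectral radius = max |lambda| over the shifted spectrum
= max(9, 11, 13, 17) = 17

17


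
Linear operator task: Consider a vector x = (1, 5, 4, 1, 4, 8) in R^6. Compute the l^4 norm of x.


The l^4 norm = (sum |x_i|^4)^(1/4)
Sum of 4th powers = 1 + 625 + 256 + 1 + 256 + 4096 = 5235
||x||_4 = (5235)^(1/4) = 8.5061

8.5061


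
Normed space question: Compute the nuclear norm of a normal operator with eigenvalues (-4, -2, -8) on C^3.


For a normal operator, singular values equal |eigenvalues|.
Trace norm = sum |lambda_i| = 4 + 2 + 8
= 14

14


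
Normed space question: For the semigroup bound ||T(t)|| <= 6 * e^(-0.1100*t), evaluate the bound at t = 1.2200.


||T(1.2200)|| <= 6 * exp(-0.1100 * 1.2200)
= 6 * exp(-0.1342)
= 6 * 0.8744
= 5.2465

5.2465


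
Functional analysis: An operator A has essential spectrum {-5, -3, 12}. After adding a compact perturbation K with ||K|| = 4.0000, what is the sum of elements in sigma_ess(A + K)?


By Weyl's theorem, the essential spectrum is invariant under compact perturbations.
sigma_ess(A + K) = sigma_ess(A) = {-5, -3, 12}
Sum = -5 + -3 + 12 = 4

4


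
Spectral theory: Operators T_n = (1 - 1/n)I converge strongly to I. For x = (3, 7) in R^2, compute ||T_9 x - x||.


T_9 x - x = (1 - 1/9)x - x = -x/9
||x|| = sqrt(58) = 7.6158
||T_9 x - x|| = ||x||/9 = 7.6158/9 = 0.8462

0.8462


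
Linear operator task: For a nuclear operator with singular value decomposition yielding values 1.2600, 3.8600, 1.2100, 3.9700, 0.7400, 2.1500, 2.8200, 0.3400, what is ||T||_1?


The nuclear norm is the sum of all singular values.
||T||_1 = 1.2600 + 3.8600 + 1.2100 + 3.9700 + 0.7400 + 2.1500 + 2.8200 + 0.3400
= 16.3500

16.3500


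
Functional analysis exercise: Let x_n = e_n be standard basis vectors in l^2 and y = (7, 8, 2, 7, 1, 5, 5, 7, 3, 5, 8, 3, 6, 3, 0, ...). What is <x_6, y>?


x_6 = e_6 is the standard basis vector with 1 in position 6.
<x_6, y> = y_6 = 5
As n -> infinity, <x_n, y> -> 0, confirming weak convergence of (x_n) to 0.

5


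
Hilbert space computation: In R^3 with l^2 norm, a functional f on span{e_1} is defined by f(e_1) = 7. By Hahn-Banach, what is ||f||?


The norm of f is given by ||f|| = sup_{||x||=1} |f(x)|.
On span{e_1}, ||e_1|| = 1, so ||f|| = |f(e_1)| / ||e_1||
= |7| / 1 = 7.0000

7.0000


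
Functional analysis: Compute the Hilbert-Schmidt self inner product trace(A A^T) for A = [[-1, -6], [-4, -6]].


trace(A * A^T) = sum of squares of all entries
= (-1)^2 + (-6)^2 + (-4)^2 + (-6)^2
= 1 + 36 + 16 + 36
= 89

89


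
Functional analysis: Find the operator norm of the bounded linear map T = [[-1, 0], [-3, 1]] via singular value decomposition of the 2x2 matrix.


A^T A = [[10, -3], [-3, 1]]
trace(A^T A) = 11, det(A^T A) = 1
discriminant = 11^2 - 4*1 = 117
Largest eigenvalue of A^T A = (trace + sqrt(disc))/2 = 10.9083
||T|| = sqrt(10.9083) = 3.3028

3.3028


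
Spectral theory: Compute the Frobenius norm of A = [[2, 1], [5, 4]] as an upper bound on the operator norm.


||A||_F^2 = sum a_ij^2
= 2^2 + 1^2 + 5^2 + 4^2
= 4 + 1 + 25 + 16 = 46
||A||_F = sqrt(46) = 6.7823

6.7823


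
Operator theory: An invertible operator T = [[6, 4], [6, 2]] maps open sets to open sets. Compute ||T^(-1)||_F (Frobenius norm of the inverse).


det(T) = 6*2 - 4*6 = -12
T^(-1) = (1/-12) * [[2, -4], [-6, 6]] = [[-0.1667, 0.3333], [0.5000, -0.5000]]
||T^(-1)||_F^2 = (-0.1667)^2 + 0.3333^2 + 0.5000^2 + (-0.5000)^2 = 0.6389
||T^(-1)||_F = sqrt(0.6389) = 0.7993

0.7993


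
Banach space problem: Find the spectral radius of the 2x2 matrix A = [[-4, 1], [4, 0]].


For a 2x2 matrix, eigenvalues satisfy lambda^2 - (trace)*lambda + det = 0
trace = -4 + 0 = -4
det = -4*0 - 1*4 = -4
discriminant = (-4)^2 - 4*(-4) = 32
spectral radius = max |eigenvalue| = 4.8284

4.8284


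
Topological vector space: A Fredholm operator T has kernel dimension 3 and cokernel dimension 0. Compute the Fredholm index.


The Fredholm index is defined as ind(T) = dim(ker T) - dim(coker T)
= 3 - 0
= 3

3


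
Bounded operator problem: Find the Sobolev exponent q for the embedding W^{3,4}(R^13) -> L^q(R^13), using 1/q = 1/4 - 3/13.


Using the Sobolev embedding formula: 1/q = 1/p - k/n
1/q = 1/4 - 3/13 = 1/52
q = 1/(1/52) = 52

52.0000


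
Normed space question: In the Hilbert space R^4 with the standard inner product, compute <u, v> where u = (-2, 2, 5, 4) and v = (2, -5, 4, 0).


Computing the standard inner product <u, v> = sum u_i * v_i
= -2*2 + 2*-5 + 5*4 + 4*0
= -4 + -10 + 20 + 0
= 6

6


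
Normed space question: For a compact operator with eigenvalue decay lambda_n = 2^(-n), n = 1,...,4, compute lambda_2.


The eigenvalue formula gives lambda_2 = 1/2^2
= 1/4
= 0.2500

0.2500


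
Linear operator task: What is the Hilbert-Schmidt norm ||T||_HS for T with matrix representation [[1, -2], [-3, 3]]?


The Hilbert-Schmidt norm is sqrt(sum of squares of all entries).
Sum of squares = 1^2 + (-2)^2 + (-3)^2 + 3^2
= 1 + 4 + 9 + 9 = 23
||T||_HS = sqrt(23) = 4.7958

4.7958


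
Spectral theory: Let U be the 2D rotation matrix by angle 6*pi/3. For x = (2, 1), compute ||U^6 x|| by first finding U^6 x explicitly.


U is a rotation by theta = 6*pi/3
U^6 = rotation by 6*theta = 36*pi/3 = 0*pi/3 (mod 2*pi)
cos(0*pi/3) = 1.0000, sin(0*pi/3) = 0.0000
U^6 x = (1.0000 * 2 - 0.0000 * 1, 0.0000 * 2 + 1.0000 * 1)
= (2.0000, 1.0000)
||U^6 x|| = sqrt(2.0000^2 + 1.0000^2) = sqrt(5.0000) = 2.2361

2.2361


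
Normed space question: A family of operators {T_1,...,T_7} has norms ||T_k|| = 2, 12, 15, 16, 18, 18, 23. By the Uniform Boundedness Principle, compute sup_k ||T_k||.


By the Uniform Boundedness Principle, the supremum of norms is finite.
sup_k ||T_k|| = max(2, 12, 15, 16, 18, 18, 23) = 23

23


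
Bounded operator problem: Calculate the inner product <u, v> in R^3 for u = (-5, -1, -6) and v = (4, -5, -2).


Computing the standard inner product <u, v> = sum u_i * v_i
= -5*4 + -1*-5 + -6*-2
= -20 + 5 + 12
= -3

-3


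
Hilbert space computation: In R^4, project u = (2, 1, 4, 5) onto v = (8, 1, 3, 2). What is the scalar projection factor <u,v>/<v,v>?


Computing <u,v> = 2*8 + 1*1 + 4*3 + 5*2 = 39
Computing <v,v> = 8^2 + 1^2 + 3^2 + 2^2 = 78
Projection coefficient = 39/78 = 0.5000

0.5000


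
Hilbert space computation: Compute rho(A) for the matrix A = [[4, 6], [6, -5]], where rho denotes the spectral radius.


For a 2x2 matrix, eigenvalues satisfy lambda^2 - (trace)*lambda + det = 0
trace = 4 + -5 = -1
det = 4*-5 - 6*6 = -56
discriminant = (-1)^2 - 4*(-56) = 225
spectral radius = max |eigenvalue| = 8.0000

8.0000


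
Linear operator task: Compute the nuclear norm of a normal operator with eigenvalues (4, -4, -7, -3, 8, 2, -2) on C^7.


For a normal operator, singular values equal |eigenvalues|.
Trace norm = sum |lambda_i| = 4 + 4 + 7 + 3 + 8 + 2 + 2
= 30

30


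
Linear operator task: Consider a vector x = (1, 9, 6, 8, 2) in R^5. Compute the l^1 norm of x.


The l^1 norm equals the sum of absolute values of all components.
||x||_1 = 1 + 9 + 6 + 8 + 2
= 26

26.0000


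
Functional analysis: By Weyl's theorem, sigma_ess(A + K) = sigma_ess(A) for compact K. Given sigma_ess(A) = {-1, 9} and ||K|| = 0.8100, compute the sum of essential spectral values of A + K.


By Weyl's theorem, the essential spectrum is invariant under compact perturbations.
sigma_ess(A + K) = sigma_ess(A) = {-1, 9}
Sum = -1 + 9 = 8

8


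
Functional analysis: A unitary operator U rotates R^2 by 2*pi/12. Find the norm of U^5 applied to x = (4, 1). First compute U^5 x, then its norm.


U is a rotation by theta = 2*pi/12
U^5 = rotation by 5*theta = 10*pi/12
cos(10*pi/12) = -0.8660, sin(10*pi/12) = 0.5000
U^5 x = (-0.8660 * 4 - 0.5000 * 1, 0.5000 * 4 + -0.8660 * 1)
= (-3.9641, 1.1340)
||U^5 x|| = sqrt((-3.9641)^2 + 1.1340^2) = sqrt(17.0000) = 4.1231

4.1231


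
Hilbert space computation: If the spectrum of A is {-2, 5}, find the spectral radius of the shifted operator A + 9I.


Spectrum of A + 9I = {7, 14}
Spectral radius = max |lambda| over the shifted spectrum
= max(7, 14) = 14

14


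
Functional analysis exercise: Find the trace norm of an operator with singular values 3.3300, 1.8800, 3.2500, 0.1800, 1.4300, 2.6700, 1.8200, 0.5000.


The nuclear norm is the sum of all singular values.
||T||_1 = 3.3300 + 1.8800 + 3.2500 + 0.1800 + 1.4300 + 2.6700 + 1.8200 + 0.5000
= 15.0600

15.0600
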